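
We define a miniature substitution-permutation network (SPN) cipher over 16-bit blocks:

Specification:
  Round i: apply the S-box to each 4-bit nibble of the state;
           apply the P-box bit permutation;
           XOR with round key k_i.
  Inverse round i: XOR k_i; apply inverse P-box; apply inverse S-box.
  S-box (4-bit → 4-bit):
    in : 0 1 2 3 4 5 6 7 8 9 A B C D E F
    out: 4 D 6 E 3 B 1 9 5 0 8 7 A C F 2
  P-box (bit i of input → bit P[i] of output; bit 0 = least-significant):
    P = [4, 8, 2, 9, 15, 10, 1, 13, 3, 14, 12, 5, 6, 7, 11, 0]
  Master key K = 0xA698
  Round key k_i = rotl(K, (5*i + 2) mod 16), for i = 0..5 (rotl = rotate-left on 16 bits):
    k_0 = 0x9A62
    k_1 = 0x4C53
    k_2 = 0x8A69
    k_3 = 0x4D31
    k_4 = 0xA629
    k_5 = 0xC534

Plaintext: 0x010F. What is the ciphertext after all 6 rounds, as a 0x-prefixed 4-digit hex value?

0x2FDF

s_0 = plaintext = 0x010F
s_1 = Round(s_0, k_0) = 0x8348
s_2 = Round(s_1, k_1) = 0x9027
s_3 = Round(s_2, k_2) = 0x9C7B
s_4 = Round(s_3, k_3) = 0xAC05
s_5 = Round(s_4, k_4) = 0xE51A
s_6 = Round(s_5, k_5) = 0x2FDF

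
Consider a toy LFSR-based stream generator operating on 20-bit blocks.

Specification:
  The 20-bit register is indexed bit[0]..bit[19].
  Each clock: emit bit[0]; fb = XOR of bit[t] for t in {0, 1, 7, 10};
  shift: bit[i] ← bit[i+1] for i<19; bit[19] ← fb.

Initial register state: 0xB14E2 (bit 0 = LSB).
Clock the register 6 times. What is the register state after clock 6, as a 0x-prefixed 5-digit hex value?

reg_0 = 0xB14E2
clock 1: out=0, reg = 0xD8A71
clock 2: out=1, reg = 0xEC538
clock 3: out=0, reg = 0xF629C
clock 4: out=0, reg = 0xFB14E
clock 5: out=0, reg = 0xFD8A7
clock 6: out=1, reg = 0xFEC53

0xFEC53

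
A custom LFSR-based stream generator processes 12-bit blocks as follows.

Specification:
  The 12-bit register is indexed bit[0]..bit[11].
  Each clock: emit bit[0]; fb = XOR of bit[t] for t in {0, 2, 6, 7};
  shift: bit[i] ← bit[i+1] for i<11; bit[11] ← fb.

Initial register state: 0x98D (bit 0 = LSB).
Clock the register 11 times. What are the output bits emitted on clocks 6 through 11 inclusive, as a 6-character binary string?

reg_0 = 0x98D
clock 1: out=1, reg = 0xCC6
clock 2: out=0, reg = 0xE63
clock 3: out=1, reg = 0x731
clock 4: out=1, reg = 0xB98
clock 5: out=0, reg = 0xDCC
clock 6: out=0, reg = 0xEE6
clock 7: out=0, reg = 0xF73
clock 8: out=1, reg = 0x7B9
clock 9: out=1, reg = 0x3DC
clock 10: out=0, reg = 0x9EE
clock 11: out=0, reg = 0xCF7

001100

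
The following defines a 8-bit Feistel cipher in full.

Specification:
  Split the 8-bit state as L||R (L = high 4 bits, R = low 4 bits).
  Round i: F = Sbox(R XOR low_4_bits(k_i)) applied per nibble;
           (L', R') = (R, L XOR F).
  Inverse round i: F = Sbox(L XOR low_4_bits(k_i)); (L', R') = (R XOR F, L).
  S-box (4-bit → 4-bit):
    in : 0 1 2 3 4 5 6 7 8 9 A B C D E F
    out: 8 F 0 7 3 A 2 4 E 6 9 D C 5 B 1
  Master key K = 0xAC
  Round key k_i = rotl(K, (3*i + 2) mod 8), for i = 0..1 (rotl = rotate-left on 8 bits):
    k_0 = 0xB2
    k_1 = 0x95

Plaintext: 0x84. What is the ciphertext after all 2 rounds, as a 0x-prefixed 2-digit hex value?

s_0 = plaintext = 0x84
s_1 = Round(s_0, k_0) = 0x4A
s_2 = Round(s_1, k_1) = 0xA5

0xA5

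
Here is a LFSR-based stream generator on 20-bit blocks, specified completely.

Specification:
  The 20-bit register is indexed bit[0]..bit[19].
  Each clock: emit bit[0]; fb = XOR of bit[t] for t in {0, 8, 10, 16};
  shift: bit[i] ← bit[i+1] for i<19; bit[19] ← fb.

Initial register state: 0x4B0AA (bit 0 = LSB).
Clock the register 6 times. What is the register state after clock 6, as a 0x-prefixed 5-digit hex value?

reg_0 = 0x4B0AA
clock 1: out=0, reg = 0x25855
clock 2: out=1, reg = 0x92C2A
clock 3: out=0, reg = 0x49615
clock 4: out=1, reg = 0x24B0A
clock 5: out=0, reg = 0x92585
clock 6: out=1, reg = 0x492C2

0x492C2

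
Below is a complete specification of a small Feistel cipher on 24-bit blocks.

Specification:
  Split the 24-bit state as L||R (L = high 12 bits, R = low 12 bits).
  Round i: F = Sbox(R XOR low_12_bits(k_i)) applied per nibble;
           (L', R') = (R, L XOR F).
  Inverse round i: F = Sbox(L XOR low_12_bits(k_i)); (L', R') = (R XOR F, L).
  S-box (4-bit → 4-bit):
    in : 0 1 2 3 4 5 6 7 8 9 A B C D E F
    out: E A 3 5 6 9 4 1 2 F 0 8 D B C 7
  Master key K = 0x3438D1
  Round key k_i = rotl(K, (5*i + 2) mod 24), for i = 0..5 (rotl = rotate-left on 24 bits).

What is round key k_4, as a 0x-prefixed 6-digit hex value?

0x4D0E34

K = 0x3438D1
k_0 = rotl(K, (5*0+2) mod 24) = rotl(K, 2) = 0xD0E344
k_1 = rotl(K, (5*1+2) mod 24) = rotl(K, 7) = 0x1C689A
k_2 = rotl(K, (5*2+2) mod 24) = rotl(K, 12) = 0x8D1343
k_3 = rotl(K, (5*3+2) mod 24) = rotl(K, 17) = 0xA26871
k_4 = rotl(K, (5*4+2) mod 24) = rotl(K, 22) = 0x4D0E34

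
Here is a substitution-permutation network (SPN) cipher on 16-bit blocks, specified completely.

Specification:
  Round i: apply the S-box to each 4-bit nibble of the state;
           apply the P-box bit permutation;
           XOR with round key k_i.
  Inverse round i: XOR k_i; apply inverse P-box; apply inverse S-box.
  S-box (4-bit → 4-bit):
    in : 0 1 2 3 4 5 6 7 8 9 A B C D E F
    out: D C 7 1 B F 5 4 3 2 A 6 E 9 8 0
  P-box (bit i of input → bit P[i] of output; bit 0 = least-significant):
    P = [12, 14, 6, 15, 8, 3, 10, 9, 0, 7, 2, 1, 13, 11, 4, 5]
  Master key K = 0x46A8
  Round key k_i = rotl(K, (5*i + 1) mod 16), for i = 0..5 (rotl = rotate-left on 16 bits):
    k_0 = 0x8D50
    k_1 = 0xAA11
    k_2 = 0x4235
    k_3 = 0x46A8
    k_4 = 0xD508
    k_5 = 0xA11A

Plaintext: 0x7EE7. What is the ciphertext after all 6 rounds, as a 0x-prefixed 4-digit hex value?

0xA090

s_0 = plaintext = 0x7EE7
s_1 = Round(s_0, k_0) = 0x8F02
s_2 = Round(s_1, k_1) = 0xD551
s_3 = Round(s_2, k_2) = 0xE5DA
s_4 = Round(s_3, k_3) = 0x850F
s_5 = Round(s_4, k_4) = 0xFA8F
s_6 = Round(s_5, k_5) = 0xA090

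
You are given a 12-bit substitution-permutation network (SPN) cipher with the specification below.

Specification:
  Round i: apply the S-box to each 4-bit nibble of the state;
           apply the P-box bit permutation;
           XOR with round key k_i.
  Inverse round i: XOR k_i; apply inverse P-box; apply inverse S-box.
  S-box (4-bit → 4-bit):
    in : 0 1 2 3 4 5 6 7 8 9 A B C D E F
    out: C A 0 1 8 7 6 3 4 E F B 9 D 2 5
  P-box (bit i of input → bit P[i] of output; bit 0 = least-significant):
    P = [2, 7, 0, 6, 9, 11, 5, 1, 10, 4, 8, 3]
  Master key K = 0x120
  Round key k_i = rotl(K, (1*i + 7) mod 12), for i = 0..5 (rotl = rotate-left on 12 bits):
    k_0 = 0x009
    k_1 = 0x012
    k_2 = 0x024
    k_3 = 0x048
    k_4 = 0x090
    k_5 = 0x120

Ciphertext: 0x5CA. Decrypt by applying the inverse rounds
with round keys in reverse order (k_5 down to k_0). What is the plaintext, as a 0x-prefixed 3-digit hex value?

s_0 = ciphertext = 0x5CA
s_1 = InvRound(s_0, k_5) = 0xC01
s_2 = InvRound(s_1, k_4) = 0x7E6
s_3 = InvRound(s_2, k_3) = 0xDD7
s_4 = InvRound(s_3, k_2) = 0x599
s_5 = InvRound(s_4, k_1) = 0xD46
s_6 = InvRound(s_5, k_0) = 0xD1D

0xD1D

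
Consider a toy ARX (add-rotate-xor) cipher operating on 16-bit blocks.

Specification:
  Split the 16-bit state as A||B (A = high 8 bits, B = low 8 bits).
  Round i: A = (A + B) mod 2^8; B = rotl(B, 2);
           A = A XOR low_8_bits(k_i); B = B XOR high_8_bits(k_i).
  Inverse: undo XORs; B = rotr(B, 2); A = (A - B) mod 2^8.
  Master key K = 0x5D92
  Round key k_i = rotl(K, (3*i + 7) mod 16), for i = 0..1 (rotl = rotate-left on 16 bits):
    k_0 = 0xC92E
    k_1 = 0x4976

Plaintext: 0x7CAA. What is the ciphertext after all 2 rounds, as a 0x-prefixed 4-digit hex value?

0x1DC4

s_0 = plaintext = 0x7CAA
s_1 = Round(s_0, k_0) = 0x0863
s_2 = Round(s_1, k_1) = 0x1DC4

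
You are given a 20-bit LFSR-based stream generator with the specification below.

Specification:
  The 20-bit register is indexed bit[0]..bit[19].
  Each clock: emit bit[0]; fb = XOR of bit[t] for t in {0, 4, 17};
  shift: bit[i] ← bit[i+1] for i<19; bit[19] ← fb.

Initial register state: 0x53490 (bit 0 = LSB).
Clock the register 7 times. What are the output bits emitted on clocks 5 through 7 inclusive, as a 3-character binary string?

100

reg_0 = 0x53490
clock 1: out=0, reg = 0xA9A48
clock 2: out=0, reg = 0xD4D24
clock 3: out=0, reg = 0x6A692
clock 4: out=0, reg = 0x35349
clock 5: out=1, reg = 0x1A9A4
clock 6: out=0, reg = 0x0D4D2
clock 7: out=0, reg = 0x86A69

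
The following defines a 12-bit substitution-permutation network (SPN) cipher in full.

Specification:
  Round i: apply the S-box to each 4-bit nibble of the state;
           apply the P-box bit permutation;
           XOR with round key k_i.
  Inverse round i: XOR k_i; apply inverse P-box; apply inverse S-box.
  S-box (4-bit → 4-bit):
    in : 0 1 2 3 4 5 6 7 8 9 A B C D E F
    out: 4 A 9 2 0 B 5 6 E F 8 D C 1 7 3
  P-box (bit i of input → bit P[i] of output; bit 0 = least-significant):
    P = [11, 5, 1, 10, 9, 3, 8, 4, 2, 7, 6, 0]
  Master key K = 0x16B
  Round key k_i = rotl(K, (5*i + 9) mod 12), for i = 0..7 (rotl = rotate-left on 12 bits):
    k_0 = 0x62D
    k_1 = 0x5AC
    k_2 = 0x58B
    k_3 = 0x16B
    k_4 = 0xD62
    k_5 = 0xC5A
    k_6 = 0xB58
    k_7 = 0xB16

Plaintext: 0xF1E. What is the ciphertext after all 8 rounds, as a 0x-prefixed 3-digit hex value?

s_0 = plaintext = 0xF1E
s_1 = Round(s_0, k_0) = 0xE93
s_2 = Round(s_1, k_1) = 0x650
s_3 = Round(s_2, k_2) = 0x7D5
s_4 = Round(s_3, k_3) = 0xF8B
s_5 = Round(s_4, k_4) = 0x0FC
s_6 = Round(s_5, k_5) = 0xA10
s_7 = Round(s_6, k_6) = 0xB43
s_8 = Round(s_7, k_7) = 0xB73

0xB73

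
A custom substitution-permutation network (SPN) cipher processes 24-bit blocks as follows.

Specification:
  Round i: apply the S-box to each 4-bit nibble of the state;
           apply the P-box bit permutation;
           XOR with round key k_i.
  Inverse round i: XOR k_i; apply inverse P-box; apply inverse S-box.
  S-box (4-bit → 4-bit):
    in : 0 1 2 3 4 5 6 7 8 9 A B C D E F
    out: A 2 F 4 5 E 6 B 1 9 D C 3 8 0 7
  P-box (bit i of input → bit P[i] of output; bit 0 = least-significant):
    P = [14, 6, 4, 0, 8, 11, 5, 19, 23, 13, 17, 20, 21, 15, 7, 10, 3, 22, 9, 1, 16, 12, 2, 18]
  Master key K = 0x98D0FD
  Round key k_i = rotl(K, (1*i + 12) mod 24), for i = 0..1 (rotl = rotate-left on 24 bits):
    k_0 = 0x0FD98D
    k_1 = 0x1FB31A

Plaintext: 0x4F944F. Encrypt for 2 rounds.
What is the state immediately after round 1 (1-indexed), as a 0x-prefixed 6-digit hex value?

0xEC9EF1

s_0 = plaintext = 0x4F944F
s_1 = Round(s_0, k_0) = 0xEC9EF1
s_2 = Round(s_1, k_1) = 0x7FBE72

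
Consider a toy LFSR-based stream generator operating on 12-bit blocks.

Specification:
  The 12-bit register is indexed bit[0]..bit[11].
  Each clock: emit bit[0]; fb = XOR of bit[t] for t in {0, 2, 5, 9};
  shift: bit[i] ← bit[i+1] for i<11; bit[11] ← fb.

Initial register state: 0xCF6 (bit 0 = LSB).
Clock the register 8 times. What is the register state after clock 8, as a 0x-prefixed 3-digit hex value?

reg_0 = 0xCF6
clock 1: out=0, reg = 0x67B
clock 2: out=1, reg = 0xB3D
clock 3: out=1, reg = 0x59E
clock 4: out=0, reg = 0xACF
clock 5: out=1, reg = 0xD67
clock 6: out=1, reg = 0xEB3
clock 7: out=1, reg = 0xF59
clock 8: out=1, reg = 0x7AC

0x7AC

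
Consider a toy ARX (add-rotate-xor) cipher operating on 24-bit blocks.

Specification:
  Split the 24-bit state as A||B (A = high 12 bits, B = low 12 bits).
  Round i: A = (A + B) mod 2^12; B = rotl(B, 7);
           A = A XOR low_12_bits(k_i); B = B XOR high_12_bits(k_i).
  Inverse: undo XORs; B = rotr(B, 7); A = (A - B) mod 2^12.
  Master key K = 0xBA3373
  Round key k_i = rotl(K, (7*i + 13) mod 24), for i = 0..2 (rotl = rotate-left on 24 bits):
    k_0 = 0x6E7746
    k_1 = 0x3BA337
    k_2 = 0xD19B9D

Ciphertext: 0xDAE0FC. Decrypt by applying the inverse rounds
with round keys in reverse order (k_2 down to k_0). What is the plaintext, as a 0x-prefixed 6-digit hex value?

0x22AB2D

s_0 = ciphertext = 0xDAE0FC
s_1 = InvRound(s_0, k_2) = 0x978CBB
s_2 = InvRound(s_1, k_1) = 0xA1103E
s_3 = InvRound(s_2, k_0) = 0x22AB2D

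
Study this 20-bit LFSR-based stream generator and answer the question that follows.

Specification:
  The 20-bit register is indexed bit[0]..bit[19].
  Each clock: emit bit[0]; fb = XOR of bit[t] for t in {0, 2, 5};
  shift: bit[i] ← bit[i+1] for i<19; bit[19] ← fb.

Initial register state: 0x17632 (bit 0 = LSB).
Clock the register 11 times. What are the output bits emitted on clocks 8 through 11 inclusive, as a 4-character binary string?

reg_0 = 0x17632
clock 1: out=0, reg = 0x8BB19
clock 2: out=1, reg = 0xC5D8C
clock 3: out=0, reg = 0xE2EC6
clock 4: out=0, reg = 0xF1763
clock 5: out=1, reg = 0x78BB1
clock 6: out=1, reg = 0x3C5D8
clock 7: out=0, reg = 0x1E2EC
clock 8: out=0, reg = 0x0F176
clock 9: out=0, reg = 0x078BB
clock 10: out=1, reg = 0x03C5D
clock 11: out=1, reg = 0x01E2E

0011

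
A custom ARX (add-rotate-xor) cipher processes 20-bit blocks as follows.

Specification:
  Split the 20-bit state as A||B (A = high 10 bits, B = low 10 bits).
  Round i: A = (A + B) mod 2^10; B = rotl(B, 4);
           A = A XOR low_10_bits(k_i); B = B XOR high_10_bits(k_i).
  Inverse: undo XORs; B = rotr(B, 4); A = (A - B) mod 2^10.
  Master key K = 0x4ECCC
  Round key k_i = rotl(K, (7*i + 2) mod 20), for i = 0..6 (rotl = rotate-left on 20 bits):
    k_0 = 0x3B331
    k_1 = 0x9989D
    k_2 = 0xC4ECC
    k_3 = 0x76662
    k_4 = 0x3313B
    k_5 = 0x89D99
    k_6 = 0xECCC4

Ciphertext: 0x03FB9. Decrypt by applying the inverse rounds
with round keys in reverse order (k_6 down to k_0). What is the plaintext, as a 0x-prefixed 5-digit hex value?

s_0 = ciphertext = 0x03FB9
s_1 = InvRound(s_0, k_6) = 0x92E80
s_2 = InvRound(s_1, k_5) = 0x821CA
s_3 = InvRound(s_2, k_4) = 0x68D90
s_4 = InvRound(s_3, k_3) = 0x5F644
s_5 = InvRound(s_4, k_2) = 0x771D5
s_6 = InvRound(s_5, k_1) = 0x118FB
s_7 = InvRound(s_6, k_0) = 0x6D9C1

0x6D9C1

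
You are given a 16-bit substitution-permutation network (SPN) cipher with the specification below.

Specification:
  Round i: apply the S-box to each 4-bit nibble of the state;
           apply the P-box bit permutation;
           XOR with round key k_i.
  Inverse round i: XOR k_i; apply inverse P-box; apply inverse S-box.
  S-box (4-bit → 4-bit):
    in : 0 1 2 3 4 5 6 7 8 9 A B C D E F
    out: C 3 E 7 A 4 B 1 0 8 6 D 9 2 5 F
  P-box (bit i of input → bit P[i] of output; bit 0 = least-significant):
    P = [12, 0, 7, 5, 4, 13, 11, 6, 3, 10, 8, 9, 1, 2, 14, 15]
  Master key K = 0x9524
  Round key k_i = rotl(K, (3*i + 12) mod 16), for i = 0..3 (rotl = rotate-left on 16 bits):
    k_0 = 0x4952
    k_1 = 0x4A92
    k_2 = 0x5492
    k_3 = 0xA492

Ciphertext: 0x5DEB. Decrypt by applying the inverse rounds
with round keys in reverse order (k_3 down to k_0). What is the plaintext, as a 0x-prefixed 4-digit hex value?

0x6941

s_0 = ciphertext = 0x5DEB
s_1 = InvRound(s_0, k_3) = 0x0EF6
s_2 = InvRound(s_1, k_2) = 0xA90C
s_3 = InvRound(s_2, k_1) = 0xFB15
s_4 = InvRound(s_3, k_0) = 0x6941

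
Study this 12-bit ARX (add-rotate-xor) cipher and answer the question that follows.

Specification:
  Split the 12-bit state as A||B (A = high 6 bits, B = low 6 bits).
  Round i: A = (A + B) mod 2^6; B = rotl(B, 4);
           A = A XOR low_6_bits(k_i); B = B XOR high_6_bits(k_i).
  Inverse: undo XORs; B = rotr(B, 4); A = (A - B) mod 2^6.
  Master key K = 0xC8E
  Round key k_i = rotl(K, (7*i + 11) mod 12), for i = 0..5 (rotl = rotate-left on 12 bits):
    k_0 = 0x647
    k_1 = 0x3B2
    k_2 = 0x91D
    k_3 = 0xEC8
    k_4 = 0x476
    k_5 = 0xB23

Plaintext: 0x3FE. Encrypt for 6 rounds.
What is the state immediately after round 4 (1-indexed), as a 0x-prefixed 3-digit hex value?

s_0 = plaintext = 0x3FE
s_1 = Round(s_0, k_0) = 0x2B6
s_2 = Round(s_1, k_1) = 0xCA3
s_3 = Round(s_2, k_2) = 0x21C
s_4 = Round(s_3, k_3) = 0xB3C
s_5 = Round(s_4, k_4) = 0x79E
s_6 = Round(s_5, k_5) = 0x7CB

0xB3C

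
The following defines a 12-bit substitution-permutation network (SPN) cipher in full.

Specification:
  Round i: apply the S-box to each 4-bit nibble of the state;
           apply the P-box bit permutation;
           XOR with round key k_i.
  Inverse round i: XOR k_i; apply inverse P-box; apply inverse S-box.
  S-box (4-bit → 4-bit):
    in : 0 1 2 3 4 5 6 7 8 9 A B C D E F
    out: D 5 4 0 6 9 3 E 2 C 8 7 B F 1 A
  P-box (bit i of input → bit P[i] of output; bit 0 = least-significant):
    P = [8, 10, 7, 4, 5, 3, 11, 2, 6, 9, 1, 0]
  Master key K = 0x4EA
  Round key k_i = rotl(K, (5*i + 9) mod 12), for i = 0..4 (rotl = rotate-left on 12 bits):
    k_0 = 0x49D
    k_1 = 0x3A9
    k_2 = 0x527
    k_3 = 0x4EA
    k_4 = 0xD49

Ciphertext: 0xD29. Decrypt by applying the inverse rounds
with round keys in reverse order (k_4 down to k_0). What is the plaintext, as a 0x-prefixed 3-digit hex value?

s_0 = ciphertext = 0xD29
s_1 = InvRound(s_0, k_4) = 0xEE3
s_2 = InvRound(s_1, k_3) = 0xF43
s_3 = InvRound(s_2, k_2) = 0x603
s_4 = InvRound(s_3, k_1) = 0x26B
s_5 = InvRound(s_4, k_0) = 0xB57

0xB57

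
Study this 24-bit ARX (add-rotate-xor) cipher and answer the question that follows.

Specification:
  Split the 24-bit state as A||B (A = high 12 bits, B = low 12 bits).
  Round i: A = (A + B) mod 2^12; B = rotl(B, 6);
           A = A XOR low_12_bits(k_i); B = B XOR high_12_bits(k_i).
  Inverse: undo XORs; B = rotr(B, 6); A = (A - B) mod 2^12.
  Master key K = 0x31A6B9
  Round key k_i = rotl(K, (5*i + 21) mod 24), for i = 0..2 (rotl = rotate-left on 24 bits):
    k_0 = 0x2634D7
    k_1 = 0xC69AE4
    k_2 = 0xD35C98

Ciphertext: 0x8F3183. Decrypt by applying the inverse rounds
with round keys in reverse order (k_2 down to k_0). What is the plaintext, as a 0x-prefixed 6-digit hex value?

s_0 = ciphertext = 0x8F3183
s_1 = InvRound(s_0, k_2) = 0x6B9DB2
s_2 = InvRound(s_1, k_1) = 0x5966C7
s_3 = InvRound(s_2, k_0) = 0x82F912

0x82F912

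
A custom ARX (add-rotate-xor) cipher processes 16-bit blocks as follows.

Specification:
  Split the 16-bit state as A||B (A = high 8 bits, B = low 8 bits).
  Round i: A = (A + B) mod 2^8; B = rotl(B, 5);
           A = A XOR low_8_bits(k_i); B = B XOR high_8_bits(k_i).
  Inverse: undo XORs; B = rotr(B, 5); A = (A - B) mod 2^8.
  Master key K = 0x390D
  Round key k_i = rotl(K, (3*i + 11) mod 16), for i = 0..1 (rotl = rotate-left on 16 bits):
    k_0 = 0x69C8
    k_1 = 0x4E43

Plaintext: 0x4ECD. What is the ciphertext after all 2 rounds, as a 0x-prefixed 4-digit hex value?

0xE054

s_0 = plaintext = 0x4ECD
s_1 = Round(s_0, k_0) = 0xD3D0
s_2 = Round(s_1, k_1) = 0xE054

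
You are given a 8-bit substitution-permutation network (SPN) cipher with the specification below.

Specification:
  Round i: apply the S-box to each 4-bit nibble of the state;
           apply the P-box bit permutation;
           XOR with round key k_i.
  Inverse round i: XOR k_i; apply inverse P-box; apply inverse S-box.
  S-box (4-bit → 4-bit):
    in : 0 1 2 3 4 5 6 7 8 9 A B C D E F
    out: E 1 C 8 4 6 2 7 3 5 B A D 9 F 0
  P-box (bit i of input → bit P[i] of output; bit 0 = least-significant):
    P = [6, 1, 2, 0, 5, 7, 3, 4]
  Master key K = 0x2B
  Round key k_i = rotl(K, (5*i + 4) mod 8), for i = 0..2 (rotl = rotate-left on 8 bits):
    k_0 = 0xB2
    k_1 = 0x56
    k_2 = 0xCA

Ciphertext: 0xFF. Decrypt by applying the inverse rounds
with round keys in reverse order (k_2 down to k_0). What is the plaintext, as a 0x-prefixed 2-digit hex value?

s_0 = ciphertext = 0xFF
s_1 = InvRound(s_0, k_2) = 0xD2
s_2 = InvRound(s_1, k_1) = 0x64
s_3 = InvRound(s_2, k_0) = 0xB7

0xB7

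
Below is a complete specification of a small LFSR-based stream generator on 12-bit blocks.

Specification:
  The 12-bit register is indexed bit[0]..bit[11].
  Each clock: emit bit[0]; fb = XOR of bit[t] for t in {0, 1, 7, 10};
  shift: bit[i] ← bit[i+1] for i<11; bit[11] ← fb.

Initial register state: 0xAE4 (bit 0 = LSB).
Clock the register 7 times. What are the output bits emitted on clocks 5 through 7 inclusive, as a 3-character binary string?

011

reg_0 = 0xAE4
clock 1: out=0, reg = 0xD72
clock 2: out=0, reg = 0x6B9
clock 3: out=1, reg = 0xB5C
clock 4: out=0, reg = 0x5AE
clock 5: out=0, reg = 0xAD7
clock 6: out=1, reg = 0xD6B
clock 7: out=1, reg = 0xEB5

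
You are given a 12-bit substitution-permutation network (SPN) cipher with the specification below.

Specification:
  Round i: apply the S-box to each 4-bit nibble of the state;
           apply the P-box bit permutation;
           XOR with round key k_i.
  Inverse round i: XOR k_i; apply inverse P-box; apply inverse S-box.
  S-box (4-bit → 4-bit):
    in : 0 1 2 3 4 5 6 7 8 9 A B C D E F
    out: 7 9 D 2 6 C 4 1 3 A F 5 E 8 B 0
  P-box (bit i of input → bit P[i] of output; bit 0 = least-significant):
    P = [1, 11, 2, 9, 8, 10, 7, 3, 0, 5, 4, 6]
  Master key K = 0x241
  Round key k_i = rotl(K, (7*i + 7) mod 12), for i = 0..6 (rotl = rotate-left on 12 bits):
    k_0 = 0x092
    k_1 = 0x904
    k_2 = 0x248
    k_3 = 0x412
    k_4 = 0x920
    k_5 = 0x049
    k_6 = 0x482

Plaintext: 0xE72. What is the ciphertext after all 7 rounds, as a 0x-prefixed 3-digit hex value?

s_0 = plaintext = 0xE72
s_1 = Round(s_0, k_0) = 0x3F5
s_2 = Round(s_1, k_1) = 0xB20
s_3 = Round(s_2, k_2) = 0xBD7
s_4 = Round(s_3, k_3) = 0x409
s_5 = Round(s_4, k_4) = 0x690
s_6 = Round(s_5, k_5) = 0xC57
s_7 = Round(s_6, k_6) = 0x478

0x478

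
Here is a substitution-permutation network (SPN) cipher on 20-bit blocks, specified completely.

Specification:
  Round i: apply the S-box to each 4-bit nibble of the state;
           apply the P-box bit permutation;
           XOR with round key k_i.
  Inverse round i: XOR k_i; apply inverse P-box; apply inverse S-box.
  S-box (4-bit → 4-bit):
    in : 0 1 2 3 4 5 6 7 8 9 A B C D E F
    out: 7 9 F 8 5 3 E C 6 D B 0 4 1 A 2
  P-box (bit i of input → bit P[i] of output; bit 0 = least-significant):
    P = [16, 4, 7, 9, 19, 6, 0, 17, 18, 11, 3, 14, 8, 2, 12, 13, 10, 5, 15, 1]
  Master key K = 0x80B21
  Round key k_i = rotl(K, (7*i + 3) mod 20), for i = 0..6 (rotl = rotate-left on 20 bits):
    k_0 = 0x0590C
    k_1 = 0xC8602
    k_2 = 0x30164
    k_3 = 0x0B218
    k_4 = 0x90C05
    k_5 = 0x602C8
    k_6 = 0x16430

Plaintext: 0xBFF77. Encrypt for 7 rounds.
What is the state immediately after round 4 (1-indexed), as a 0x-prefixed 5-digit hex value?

s_0 = plaintext = 0xBFF77
s_1 = Round(s_0, k_0) = 0x25389
s_2 = Round(s_1, k_1) = 0xD41E5
s_3 = Round(s_2, k_2) = 0x45434
s_4 = Round(s_3, k_3) = 0x73794
s_5 = Round(s_4, k_4) = 0x2EC8E
s_6 = Round(s_5, k_5) = 0x6A4B7
s_7 = Round(s_6, k_6) = 0x5C79E

0x73794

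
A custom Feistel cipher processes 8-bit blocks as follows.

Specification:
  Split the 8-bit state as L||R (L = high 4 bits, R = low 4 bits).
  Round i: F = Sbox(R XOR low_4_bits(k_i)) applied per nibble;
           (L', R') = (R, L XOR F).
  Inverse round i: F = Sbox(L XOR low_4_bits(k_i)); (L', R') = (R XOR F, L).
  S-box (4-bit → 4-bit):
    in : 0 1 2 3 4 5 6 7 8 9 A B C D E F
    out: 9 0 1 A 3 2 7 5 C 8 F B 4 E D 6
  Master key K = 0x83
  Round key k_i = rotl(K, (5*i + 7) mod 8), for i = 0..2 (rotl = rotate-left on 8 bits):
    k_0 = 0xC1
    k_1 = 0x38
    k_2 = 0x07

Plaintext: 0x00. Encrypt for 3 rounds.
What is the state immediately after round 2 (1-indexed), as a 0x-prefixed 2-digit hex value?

0x0C

s_0 = plaintext = 0x00
s_1 = Round(s_0, k_0) = 0x00
s_2 = Round(s_1, k_1) = 0x0C
s_3 = Round(s_2, k_2) = 0xCB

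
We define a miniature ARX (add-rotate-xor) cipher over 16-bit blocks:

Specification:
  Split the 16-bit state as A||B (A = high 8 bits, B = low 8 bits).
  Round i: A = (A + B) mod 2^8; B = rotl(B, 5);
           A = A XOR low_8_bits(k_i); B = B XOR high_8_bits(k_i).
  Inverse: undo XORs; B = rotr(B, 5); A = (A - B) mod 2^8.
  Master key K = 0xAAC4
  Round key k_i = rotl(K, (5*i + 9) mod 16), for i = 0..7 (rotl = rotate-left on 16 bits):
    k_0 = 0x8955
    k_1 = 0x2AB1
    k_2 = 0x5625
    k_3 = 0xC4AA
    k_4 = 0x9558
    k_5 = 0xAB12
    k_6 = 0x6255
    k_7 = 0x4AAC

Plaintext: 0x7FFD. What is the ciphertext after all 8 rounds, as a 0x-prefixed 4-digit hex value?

0x7CB9

s_0 = plaintext = 0x7FFD
s_1 = Round(s_0, k_0) = 0x2936
s_2 = Round(s_1, k_1) = 0xEEEC
s_3 = Round(s_2, k_2) = 0xFFCB
s_4 = Round(s_3, k_3) = 0x60BD
s_5 = Round(s_4, k_4) = 0x4522
s_6 = Round(s_5, k_5) = 0x75EF
s_7 = Round(s_6, k_6) = 0x319F
s_8 = Round(s_7, k_7) = 0x7CB9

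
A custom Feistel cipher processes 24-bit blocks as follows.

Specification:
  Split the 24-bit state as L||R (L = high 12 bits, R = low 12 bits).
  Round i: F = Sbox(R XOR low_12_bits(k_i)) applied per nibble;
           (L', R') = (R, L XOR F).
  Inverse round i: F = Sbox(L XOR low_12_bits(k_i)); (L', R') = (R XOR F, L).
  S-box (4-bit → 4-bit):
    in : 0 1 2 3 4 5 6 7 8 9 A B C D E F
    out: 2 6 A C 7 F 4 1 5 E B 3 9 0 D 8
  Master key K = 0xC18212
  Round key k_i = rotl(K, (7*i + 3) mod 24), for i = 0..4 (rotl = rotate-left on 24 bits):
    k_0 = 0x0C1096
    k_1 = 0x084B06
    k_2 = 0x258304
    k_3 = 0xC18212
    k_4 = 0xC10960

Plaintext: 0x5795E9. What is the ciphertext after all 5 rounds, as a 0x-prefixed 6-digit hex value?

0x833E24

s_0 = plaintext = 0x5795E9
s_1 = Round(s_0, k_0) = 0x5E9A61
s_2 = Round(s_1, k_1) = 0xA613A8
s_3 = Round(s_2, k_2) = 0x3A88D8
s_4 = Round(s_3, k_3) = 0x8D8833
s_5 = Round(s_4, k_4) = 0x833E24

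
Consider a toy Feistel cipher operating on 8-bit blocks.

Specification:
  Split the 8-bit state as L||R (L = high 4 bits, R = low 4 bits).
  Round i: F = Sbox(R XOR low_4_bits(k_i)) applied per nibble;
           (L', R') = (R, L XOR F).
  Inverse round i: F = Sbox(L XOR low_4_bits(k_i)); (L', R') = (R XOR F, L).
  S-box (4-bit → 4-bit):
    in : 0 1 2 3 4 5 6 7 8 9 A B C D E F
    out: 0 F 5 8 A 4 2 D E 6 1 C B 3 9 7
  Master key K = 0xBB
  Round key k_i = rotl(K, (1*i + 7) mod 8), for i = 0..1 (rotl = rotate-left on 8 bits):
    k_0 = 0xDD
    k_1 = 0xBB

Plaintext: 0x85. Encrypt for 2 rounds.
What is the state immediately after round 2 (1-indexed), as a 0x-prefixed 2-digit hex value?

s_0 = plaintext = 0x85
s_1 = Round(s_0, k_0) = 0x56
s_2 = Round(s_1, k_1) = 0x66

0x66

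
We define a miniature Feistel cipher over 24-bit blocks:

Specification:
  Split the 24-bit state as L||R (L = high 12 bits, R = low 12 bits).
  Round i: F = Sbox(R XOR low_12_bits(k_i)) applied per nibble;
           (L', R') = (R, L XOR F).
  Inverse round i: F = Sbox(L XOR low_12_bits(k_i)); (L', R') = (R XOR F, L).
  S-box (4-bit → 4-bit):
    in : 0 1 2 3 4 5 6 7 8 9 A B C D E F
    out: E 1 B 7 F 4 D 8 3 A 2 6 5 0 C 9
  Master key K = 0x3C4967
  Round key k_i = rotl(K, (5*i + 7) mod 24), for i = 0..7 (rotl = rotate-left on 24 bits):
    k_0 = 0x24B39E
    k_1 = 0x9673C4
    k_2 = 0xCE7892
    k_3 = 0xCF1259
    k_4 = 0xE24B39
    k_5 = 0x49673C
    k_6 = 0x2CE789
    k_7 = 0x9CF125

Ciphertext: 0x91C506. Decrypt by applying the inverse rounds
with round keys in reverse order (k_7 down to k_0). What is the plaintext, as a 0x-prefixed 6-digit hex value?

0x907CA3

s_0 = ciphertext = 0x91C506
s_1 = InvRound(s_0, k_7) = 0x67C91C
s_2 = InvRound(s_1, k_6) = 0x88867C
s_3 = InvRound(s_2, k_5) = 0xF13888
s_4 = InvRound(s_3, k_4) = 0x73AF13
s_5 = InvRound(s_4, k_3) = 0xBC473A
s_6 = InvRound(s_5, k_2) = 0x077BC4
s_7 = InvRound(s_6, k_1) = 0xCA3077
s_8 = InvRound(s_7, k_0) = 0x907CA3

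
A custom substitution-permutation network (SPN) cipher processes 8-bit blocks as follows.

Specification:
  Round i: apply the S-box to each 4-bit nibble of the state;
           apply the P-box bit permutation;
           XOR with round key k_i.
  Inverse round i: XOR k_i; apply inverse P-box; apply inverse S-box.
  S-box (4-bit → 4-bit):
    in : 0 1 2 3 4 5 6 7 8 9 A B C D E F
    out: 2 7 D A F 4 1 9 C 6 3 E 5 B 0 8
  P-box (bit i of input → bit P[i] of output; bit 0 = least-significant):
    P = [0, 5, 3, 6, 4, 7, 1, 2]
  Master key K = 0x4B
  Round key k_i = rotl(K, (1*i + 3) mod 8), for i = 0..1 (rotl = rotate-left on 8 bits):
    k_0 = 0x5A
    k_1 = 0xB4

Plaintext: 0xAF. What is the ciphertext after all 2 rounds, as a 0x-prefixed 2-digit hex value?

0x93

s_0 = plaintext = 0xAF
s_1 = Round(s_0, k_0) = 0x8A
s_2 = Round(s_1, k_1) = 0x93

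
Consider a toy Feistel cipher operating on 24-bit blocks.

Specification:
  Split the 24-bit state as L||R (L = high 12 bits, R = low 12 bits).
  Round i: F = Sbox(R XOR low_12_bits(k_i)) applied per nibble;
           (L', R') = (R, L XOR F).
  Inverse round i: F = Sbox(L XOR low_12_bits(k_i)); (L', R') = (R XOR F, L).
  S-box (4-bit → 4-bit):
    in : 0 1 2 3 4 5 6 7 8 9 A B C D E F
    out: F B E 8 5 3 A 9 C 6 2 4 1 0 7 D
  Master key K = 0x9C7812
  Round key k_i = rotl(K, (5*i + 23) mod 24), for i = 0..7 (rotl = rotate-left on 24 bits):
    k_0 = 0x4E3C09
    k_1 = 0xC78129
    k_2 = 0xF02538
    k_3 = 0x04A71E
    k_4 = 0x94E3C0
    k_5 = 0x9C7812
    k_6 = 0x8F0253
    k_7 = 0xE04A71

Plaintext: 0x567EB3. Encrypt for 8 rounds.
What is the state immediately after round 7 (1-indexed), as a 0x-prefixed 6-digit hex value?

0xDAB04E

s_0 = plaintext = 0x567EB3
s_1 = Round(s_0, k_0) = 0xEB3B25
s_2 = Round(s_1, k_1) = 0xB25C42
s_3 = Round(s_2, k_2) = 0xC42DB7
s_4 = Round(s_3, k_3) = 0xDB7E64
s_5 = Round(s_4, k_4) = 0xE64D92
s_6 = Round(s_5, k_5) = 0xD92DAB
s_7 = Round(s_6, k_6) = 0xDAB04E
s_8 = Round(s_7, k_7) = 0x04EF26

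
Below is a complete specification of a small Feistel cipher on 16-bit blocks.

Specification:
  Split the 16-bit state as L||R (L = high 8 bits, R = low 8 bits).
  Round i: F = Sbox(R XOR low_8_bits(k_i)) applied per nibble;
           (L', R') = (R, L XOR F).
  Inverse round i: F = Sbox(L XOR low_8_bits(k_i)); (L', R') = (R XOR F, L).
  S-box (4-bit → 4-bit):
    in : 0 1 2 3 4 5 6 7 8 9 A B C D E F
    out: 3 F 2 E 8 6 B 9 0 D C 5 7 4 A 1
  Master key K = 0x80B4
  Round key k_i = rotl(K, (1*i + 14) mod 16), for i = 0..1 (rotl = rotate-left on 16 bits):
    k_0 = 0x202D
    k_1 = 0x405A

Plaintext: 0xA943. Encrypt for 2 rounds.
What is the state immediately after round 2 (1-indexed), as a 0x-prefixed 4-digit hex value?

0x13CE

s_0 = plaintext = 0xA943
s_1 = Round(s_0, k_0) = 0x4313
s_2 = Round(s_1, k_1) = 0x13CE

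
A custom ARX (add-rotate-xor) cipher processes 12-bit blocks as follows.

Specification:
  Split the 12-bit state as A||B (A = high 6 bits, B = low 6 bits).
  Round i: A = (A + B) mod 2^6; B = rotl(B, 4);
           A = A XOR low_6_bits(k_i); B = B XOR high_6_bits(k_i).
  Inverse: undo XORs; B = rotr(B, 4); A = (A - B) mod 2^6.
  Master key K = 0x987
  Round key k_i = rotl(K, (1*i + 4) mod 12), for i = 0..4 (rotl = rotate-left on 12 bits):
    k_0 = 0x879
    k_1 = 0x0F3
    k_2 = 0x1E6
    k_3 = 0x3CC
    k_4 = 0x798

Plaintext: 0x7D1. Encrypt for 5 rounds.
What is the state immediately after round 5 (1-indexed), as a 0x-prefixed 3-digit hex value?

0xC2F

s_0 = plaintext = 0x7D1
s_1 = Round(s_0, k_0) = 0x275
s_2 = Round(s_1, k_1) = 0x35E
s_3 = Round(s_2, k_2) = 0x360
s_4 = Round(s_3, k_3) = 0x847
s_5 = Round(s_4, k_4) = 0xC2F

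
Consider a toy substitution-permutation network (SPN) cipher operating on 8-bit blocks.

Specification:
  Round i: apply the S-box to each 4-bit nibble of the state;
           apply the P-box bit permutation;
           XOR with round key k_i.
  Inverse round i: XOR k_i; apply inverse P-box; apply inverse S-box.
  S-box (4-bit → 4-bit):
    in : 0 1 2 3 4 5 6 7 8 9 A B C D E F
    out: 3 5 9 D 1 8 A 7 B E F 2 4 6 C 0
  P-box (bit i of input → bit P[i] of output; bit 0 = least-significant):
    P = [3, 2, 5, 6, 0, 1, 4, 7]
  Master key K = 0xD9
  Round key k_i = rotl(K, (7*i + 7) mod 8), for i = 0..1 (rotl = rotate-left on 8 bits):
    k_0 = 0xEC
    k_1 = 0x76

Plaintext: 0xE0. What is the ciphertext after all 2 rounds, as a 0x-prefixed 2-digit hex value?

0x69

s_0 = plaintext = 0xE0
s_1 = Round(s_0, k_0) = 0x70
s_2 = Round(s_1, k_1) = 0x69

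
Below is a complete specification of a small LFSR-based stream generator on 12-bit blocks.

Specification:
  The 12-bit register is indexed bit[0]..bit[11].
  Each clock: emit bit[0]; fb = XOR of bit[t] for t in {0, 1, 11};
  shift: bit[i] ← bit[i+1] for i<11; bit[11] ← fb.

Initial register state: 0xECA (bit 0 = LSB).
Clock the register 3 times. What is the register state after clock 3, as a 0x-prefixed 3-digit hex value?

0x5D9

reg_0 = 0xECA
clock 1: out=0, reg = 0x765
clock 2: out=1, reg = 0xBB2
clock 3: out=0, reg = 0x5D9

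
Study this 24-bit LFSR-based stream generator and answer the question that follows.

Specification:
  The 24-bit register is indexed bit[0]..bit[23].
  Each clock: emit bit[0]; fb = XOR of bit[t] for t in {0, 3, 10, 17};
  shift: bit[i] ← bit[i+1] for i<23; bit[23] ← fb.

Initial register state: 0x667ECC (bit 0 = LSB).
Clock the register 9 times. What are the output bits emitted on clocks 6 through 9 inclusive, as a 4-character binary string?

reg_0 = 0x667ECC
clock 1: out=0, reg = 0xB33F66
clock 2: out=0, reg = 0x599FB3
clock 3: out=1, reg = 0x2CCFD9
clock 4: out=1, reg = 0x9667EC
clock 5: out=0, reg = 0xCB33F6
clock 6: out=0, reg = 0xE599FB
clock 7: out=1, reg = 0x72CCFD
clock 8: out=1, reg = 0x39667E
clock 9: out=0, reg = 0x1CB33F

0110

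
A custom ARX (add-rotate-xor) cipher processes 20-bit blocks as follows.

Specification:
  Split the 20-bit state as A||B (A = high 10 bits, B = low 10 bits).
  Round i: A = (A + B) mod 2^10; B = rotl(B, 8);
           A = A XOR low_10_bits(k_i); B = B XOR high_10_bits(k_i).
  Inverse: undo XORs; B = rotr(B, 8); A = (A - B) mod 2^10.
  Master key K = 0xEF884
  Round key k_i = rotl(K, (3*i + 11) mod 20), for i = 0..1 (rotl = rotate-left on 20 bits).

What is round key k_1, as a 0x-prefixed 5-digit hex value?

0x13BE2

K = 0xEF884
k_0 = rotl(K, (3*0+11) mod 20) = rotl(K, 11) = 0x4277C
k_1 = rotl(K, (3*1+11) mod 20) = rotl(K, 14) = 0x13BE2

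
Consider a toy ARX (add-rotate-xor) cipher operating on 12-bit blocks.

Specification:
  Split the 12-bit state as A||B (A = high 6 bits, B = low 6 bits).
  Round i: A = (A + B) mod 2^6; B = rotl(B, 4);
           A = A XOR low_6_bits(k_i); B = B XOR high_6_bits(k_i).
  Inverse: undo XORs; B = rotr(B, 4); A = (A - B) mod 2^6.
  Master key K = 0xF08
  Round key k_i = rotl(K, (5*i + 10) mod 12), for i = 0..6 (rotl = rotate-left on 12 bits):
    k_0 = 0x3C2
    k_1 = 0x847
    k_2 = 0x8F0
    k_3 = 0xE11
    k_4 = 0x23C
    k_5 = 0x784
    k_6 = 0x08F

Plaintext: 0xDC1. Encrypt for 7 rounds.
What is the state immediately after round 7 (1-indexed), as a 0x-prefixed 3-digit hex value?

s_0 = plaintext = 0xDC1
s_1 = Round(s_0, k_0) = 0xE9F
s_2 = Round(s_1, k_1) = 0x796
s_3 = Round(s_2, k_2) = 0x106
s_4 = Round(s_3, k_3) = 0x6D9
s_5 = Round(s_4, k_4) = 0x21E
s_6 = Round(s_5, k_5) = 0x8B9
s_7 = Round(s_6, k_6) = 0x51C

0x51C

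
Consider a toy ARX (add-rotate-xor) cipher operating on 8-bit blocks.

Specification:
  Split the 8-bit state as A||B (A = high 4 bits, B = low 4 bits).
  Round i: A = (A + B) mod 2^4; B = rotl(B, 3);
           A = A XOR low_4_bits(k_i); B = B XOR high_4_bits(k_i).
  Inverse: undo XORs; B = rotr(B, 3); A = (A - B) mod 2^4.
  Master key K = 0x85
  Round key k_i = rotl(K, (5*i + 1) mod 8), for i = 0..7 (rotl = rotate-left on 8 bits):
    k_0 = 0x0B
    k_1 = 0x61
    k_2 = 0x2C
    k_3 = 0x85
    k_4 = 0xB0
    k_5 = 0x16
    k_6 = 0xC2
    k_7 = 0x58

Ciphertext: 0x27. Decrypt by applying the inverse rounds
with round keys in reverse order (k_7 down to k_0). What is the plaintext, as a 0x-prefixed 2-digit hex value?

s_0 = ciphertext = 0x27
s_1 = InvRound(s_0, k_7) = 0x64
s_2 = InvRound(s_1, k_6) = 0x31
s_3 = InvRound(s_2, k_5) = 0x50
s_4 = InvRound(s_3, k_4) = 0xE7
s_5 = InvRound(s_4, k_3) = 0xCF
s_6 = InvRound(s_5, k_2) = 0x5B
s_7 = InvRound(s_6, k_1) = 0x9B
s_8 = InvRound(s_7, k_0) = 0xB7

0xB7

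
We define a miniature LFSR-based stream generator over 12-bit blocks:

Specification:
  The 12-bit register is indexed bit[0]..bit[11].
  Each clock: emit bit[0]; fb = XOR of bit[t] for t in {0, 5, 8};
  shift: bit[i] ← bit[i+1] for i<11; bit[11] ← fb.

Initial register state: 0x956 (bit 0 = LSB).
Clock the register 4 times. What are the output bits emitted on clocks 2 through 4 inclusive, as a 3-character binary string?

reg_0 = 0x956
clock 1: out=0, reg = 0xCAB
clock 2: out=1, reg = 0x655
clock 3: out=1, reg = 0xB2A
clock 4: out=0, reg = 0x595

110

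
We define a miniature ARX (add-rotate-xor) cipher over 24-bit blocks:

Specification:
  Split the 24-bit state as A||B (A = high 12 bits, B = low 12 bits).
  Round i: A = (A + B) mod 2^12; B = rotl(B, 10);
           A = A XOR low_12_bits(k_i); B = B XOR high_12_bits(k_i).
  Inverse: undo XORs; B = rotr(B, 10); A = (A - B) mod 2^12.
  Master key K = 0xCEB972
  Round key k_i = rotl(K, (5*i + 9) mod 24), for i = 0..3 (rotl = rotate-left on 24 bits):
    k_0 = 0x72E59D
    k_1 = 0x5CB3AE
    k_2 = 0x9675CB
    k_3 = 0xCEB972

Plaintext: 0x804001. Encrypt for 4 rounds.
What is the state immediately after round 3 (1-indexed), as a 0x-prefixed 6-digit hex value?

0x5A3A27

s_0 = plaintext = 0x804001
s_1 = Round(s_0, k_0) = 0xD9832E
s_2 = Round(s_1, k_1) = 0x368D00
s_3 = Round(s_2, k_2) = 0x5A3A27
s_4 = Round(s_3, k_3) = 0x6B8262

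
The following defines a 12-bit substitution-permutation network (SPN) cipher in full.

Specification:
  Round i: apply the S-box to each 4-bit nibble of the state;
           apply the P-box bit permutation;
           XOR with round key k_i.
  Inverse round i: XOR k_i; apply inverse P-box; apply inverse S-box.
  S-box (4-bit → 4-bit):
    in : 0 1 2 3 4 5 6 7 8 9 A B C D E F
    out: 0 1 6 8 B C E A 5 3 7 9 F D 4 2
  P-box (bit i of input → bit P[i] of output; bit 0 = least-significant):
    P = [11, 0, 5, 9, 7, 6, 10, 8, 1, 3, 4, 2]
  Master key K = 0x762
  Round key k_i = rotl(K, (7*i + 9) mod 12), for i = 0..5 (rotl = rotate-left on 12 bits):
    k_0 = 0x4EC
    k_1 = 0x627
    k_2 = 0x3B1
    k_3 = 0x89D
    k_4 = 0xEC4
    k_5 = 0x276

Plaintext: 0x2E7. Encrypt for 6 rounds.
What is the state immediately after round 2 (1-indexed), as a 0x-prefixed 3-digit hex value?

0x45F

s_0 = plaintext = 0x2E7
s_1 = Round(s_0, k_0) = 0x2F5
s_2 = Round(s_1, k_1) = 0x45F
s_3 = Round(s_2, k_2) = 0x6BE
s_4 = Round(s_3, k_3) = 0x921
s_5 = Round(s_4, k_4) = 0x28E
s_6 = Round(s_5, k_5) = 0x6CE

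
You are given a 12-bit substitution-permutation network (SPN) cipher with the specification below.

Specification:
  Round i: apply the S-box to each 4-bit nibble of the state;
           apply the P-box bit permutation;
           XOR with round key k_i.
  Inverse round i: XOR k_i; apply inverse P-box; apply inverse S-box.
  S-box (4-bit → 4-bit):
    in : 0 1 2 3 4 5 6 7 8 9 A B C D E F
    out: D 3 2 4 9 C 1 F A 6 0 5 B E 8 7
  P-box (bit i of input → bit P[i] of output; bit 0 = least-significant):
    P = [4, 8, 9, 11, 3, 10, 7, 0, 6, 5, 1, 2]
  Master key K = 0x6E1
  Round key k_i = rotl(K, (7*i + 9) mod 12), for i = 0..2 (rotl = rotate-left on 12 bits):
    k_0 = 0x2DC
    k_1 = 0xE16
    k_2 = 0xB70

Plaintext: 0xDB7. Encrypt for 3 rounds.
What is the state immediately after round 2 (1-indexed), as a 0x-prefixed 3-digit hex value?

s_0 = plaintext = 0xDB7
s_1 = Round(s_0, k_0) = 0x962
s_2 = Round(s_1, k_1) = 0xF3C
s_3 = Round(s_2, k_2) = 0x282

0xF3C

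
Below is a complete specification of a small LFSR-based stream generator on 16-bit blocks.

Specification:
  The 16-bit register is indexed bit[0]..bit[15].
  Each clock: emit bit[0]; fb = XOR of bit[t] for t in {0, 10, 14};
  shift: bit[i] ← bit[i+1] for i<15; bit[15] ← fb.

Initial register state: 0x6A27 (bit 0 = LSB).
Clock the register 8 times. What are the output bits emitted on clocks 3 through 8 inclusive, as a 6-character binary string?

100100

reg_0 = 0x6A27
clock 1: out=1, reg = 0x3513
clock 2: out=1, reg = 0x1A89
clock 3: out=1, reg = 0x8D44
clock 4: out=0, reg = 0xC6A2
clock 5: out=0, reg = 0x6351
clock 6: out=1, reg = 0x31A8
clock 7: out=0, reg = 0x18D4
clock 8: out=0, reg = 0x0C6A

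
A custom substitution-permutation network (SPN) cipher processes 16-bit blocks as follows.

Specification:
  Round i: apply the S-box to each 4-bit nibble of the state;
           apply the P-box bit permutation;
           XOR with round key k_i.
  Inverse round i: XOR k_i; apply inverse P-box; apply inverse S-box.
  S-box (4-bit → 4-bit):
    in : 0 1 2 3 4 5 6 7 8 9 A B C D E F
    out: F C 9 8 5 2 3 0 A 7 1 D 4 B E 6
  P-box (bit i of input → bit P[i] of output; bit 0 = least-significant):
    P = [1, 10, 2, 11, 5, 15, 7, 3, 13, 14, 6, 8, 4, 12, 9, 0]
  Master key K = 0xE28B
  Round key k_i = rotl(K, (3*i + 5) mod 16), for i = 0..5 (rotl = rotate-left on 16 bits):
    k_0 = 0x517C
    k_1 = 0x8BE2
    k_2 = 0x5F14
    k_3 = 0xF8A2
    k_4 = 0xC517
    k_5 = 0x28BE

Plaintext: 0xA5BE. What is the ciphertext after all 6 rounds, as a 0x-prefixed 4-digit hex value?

s_0 = plaintext = 0xA5BE
s_1 = Round(s_0, k_0) = 0x1DC0
s_2 = Round(s_1, k_1) = 0xE465
s_3 = Round(s_2, k_2) = 0xE975
s_4 = Round(s_3, k_3) = 0x8EE3
s_5 = Round(s_4, k_4) = 0x1CDE
s_6 = Round(s_5, k_5) = 0xA6D3

0xA6D3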